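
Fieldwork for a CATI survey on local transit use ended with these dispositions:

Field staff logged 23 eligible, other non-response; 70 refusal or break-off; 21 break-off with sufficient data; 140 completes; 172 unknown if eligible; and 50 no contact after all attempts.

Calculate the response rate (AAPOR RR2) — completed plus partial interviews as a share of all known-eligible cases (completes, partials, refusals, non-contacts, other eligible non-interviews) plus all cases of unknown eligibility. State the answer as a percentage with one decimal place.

Numerator: 140 + 21 = 161
Base: 140 + 21 + 70 + 50 + 23 + 172 = 476
RR2 = 161 / 476 = 0.3382

33.8%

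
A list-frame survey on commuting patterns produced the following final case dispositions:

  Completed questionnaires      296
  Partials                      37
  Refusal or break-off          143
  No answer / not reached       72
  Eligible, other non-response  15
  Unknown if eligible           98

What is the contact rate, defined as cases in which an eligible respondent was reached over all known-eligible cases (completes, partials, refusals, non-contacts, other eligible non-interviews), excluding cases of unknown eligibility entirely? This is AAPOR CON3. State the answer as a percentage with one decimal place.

87.2%

Numerator = 296 + 37 + 143 + 15 = 491
Denominator = 296 + 37 + 143 + 72 + 15 = 563
CON3 = 491 / 563 = 0.8721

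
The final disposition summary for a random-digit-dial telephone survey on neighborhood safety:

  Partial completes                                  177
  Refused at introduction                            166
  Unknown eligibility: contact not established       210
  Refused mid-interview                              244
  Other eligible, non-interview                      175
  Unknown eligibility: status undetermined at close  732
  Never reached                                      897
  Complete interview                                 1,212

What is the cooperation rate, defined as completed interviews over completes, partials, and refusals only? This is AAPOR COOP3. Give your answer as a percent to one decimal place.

67.4%

Refusal or break-off = 166 + 244 = 410
Unknown eligibility = 210 + 732 = 942
Num → 1212
Denom → 1212 + 177 + 410 = 1799
COOP3 = 1212 / 1799 = 0.6737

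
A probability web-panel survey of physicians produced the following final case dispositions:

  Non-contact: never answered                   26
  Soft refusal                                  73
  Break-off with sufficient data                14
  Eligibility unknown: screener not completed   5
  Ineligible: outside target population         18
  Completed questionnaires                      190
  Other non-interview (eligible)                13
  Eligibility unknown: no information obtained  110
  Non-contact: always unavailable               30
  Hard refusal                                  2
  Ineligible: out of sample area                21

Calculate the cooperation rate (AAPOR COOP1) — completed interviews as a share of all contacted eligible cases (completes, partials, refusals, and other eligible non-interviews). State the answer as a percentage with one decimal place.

65.1%

Refusals = 2 + 73 = 75
No contact after all attempts = 26 + 30 = 56
Undetermined eligibility = 5 + 110 = 115
Not eligible = 18 + 21 = 39
Top = 190
Denominator = 190 + 14 + 75 + 13 = 292
COOP1 = 190 / 292 = 0.6507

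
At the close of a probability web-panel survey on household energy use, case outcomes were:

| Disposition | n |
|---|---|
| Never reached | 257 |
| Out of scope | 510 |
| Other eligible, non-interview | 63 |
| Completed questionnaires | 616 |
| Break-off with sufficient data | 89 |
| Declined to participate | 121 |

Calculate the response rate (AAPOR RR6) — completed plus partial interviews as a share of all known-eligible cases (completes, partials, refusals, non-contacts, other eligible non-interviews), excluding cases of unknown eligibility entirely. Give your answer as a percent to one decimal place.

61.5%

Num = 616 + 89 = 705
Base = 616 + 89 + 121 + 257 + 63 = 1146
RR6 = 705 / 1146 = 0.6152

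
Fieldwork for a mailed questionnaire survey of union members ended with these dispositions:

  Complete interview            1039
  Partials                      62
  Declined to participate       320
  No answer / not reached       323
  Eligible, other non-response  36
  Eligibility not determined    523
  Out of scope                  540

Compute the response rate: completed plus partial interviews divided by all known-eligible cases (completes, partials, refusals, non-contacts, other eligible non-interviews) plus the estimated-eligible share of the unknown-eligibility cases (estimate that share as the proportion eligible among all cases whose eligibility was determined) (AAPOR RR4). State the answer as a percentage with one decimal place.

Num = 1039 + 62 = 1101
Eligible (known) = 1039 + 62 + 320 + 323 + 36 = 1780
e = 1780 / (1780 + 540) = 1780 / 2320 = 0.7672
e × U = 0.7672 × 523 = 401.25
Denom = 1780 + 401.25 = 2181.25
RR4 = 1101 / 2181.25 = 0.5048

50.5%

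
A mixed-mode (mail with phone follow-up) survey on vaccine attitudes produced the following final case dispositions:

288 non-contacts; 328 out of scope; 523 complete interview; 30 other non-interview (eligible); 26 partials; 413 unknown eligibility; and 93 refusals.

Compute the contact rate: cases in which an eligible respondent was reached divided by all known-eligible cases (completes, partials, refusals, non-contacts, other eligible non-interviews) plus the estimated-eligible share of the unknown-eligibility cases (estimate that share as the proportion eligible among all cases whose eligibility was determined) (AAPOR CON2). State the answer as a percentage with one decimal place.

Num = 523 + 26 + 93 + 30 = 672
Known eligible = 523 + 26 + 93 + 288 + 30 = 960
e = 960 / (960 + 328) = 960 / 1288 = 0.7453
Estimated eligible among unknowns = 0.7453 × 413 = 307.81
Base = 960 + 307.81 = 1267.81
CON2 = 672 / 1267.81 = 0.5300

53.0%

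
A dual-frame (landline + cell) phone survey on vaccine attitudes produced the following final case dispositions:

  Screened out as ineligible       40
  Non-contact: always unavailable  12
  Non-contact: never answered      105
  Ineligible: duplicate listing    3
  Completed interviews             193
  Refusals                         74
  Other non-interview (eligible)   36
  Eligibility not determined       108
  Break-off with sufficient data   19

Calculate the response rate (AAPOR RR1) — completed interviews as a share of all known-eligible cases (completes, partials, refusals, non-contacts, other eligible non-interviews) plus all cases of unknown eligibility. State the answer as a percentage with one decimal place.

Non-contacts = 105 + 12 = 117
Ineligible = 40 + 3 = 43
Numerator: 193
Base: 193 + 19 + 74 + 117 + 36 + 108 = 547
RR1 = 193 / 547 = 0.3528

35.3%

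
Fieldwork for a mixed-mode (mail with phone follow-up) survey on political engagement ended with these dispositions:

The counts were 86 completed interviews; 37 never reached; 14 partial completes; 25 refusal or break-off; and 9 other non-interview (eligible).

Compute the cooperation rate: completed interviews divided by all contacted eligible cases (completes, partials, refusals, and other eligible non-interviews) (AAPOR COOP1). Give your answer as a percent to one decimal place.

64.2%

Numerator → 86
Denominator → 86 + 14 + 25 + 9 = 134
COOP1 = 86 / 134 = 0.6418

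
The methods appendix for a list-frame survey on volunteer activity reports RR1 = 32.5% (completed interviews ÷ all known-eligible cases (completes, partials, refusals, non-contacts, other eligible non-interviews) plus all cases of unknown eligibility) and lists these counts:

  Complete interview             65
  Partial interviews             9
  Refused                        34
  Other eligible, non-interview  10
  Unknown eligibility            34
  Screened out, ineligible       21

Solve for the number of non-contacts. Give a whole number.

RR1 = 65 / D = 0.325
D = 65 / 0.325 = 200.0
Remaining denominator categories sum to 152
non-contacts = 200.0 − 152 ≈ 48

48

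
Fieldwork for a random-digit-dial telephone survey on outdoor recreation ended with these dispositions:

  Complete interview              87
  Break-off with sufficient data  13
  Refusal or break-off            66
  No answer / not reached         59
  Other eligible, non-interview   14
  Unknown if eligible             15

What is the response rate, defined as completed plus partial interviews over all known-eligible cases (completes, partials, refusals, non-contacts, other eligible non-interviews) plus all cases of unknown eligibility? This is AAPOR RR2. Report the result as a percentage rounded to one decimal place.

39.4%

Numerator = 87 + 13 = 100
Base = 87 + 13 + 66 + 59 + 14 + 15 = 254
RR2 = 100 / 254 = 0.3937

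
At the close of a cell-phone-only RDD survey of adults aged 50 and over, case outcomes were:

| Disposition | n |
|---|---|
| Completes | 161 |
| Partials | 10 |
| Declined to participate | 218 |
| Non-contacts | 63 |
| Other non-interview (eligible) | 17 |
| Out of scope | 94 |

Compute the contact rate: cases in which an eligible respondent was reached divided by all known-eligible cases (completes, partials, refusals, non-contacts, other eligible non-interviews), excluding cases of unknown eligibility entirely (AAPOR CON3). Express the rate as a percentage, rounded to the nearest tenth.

Numerator = 161 + 10 + 218 + 17 = 406
Base = 161 + 10 + 218 + 63 + 17 = 469
CON3 = 406 / 469 = 0.8657

86.6%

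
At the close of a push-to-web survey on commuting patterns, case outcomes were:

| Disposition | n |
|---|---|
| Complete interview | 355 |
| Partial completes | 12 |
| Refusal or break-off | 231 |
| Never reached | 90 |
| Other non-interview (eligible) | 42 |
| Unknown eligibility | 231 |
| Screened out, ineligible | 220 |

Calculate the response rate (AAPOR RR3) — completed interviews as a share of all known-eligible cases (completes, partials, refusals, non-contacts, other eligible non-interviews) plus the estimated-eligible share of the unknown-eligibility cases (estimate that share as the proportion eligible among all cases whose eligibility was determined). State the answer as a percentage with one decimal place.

39.1%

Top → 355
Eligible (known) → 355 + 12 + 231 + 90 + 42 = 730
e = 730 / (730 + 220) = 730 / 950 = 0.7684
Estimated eligible among unknowns → 0.7684 × 231 = 177.50
Base → 730 + 177.50 = 907.50
RR3 = 355 / 907.50 = 0.3912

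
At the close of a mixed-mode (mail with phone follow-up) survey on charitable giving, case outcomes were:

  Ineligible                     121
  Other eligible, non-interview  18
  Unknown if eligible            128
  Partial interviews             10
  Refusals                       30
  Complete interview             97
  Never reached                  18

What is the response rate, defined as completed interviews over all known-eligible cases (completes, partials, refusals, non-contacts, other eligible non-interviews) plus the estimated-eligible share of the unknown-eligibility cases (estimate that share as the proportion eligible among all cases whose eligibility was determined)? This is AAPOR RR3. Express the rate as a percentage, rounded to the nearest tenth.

39.1%

Num = 97
Eligible (known) = 97 + 10 + 30 + 18 + 18 = 173
e = 173 / (173 + 121) = 173 / 294 = 0.5884
Eligible share of unknowns = 0.5884 × 128 = 75.32
Denom = 173 + 75.32 = 248.32
RR3 = 97 / 248.32 = 0.3906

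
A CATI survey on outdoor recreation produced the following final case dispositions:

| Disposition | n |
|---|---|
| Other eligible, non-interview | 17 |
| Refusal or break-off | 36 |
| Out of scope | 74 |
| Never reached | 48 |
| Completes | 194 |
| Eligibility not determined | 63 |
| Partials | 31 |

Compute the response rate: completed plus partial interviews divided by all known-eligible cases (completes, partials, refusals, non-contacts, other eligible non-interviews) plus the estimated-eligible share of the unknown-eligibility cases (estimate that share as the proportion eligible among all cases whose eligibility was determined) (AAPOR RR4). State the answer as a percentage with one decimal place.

Num = 194 + 31 = 225
Eligible (known) = 194 + 31 + 36 + 48 + 17 = 326
e = 326 / (326 + 74) = 326 / 400 = 0.8150
Estimated eligible among unknowns = 0.8150 × 63 = 51.34
Denom = 326 + 51.34 = 377.34
RR4 = 225 / 377.34 = 0.5963

59.6%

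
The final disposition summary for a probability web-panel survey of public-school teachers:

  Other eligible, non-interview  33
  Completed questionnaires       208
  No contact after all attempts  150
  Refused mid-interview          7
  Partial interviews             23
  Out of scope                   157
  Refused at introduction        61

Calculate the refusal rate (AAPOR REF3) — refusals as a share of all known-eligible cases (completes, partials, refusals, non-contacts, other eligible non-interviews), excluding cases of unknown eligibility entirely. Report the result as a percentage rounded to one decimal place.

14.1%

Refusal or break-off = 61 + 7 = 68
Numerator: 68
Denom: 208 + 23 + 68 + 150 + 33 = 482
REF3 = 68 / 482 = 0.1411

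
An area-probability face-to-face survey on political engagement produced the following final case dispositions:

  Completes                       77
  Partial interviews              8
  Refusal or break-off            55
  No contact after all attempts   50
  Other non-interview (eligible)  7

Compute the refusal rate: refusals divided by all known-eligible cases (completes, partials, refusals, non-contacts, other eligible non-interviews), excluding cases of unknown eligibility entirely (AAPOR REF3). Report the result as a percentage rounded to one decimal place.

Top = 55
Denominator = 77 + 8 + 55 + 50 + 7 = 197
REF3 = 55 / 197 = 0.2792

27.9%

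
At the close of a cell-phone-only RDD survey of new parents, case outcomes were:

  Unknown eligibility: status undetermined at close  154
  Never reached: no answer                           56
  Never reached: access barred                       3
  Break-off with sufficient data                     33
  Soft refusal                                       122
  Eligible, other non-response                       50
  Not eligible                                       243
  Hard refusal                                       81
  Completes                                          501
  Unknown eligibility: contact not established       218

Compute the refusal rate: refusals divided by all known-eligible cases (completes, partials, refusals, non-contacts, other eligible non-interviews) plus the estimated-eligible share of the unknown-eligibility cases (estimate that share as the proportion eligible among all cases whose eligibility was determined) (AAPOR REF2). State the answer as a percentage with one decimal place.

Refused = 81 + 122 = 203
Non-contacts = 56 + 3 = 59
Unknown eligibility = 218 + 154 = 372
Num: 203
Eligible (known): 501 + 33 + 203 + 59 + 50 = 846
e = 846 / (846 + 243) = 846 / 1089 = 0.7769
e × U: 0.7769 × 372 = 289.01
Base: 846 + 289.01 = 1135.01
REF2 = 203 / 1135.01 = 0.1789

17.9%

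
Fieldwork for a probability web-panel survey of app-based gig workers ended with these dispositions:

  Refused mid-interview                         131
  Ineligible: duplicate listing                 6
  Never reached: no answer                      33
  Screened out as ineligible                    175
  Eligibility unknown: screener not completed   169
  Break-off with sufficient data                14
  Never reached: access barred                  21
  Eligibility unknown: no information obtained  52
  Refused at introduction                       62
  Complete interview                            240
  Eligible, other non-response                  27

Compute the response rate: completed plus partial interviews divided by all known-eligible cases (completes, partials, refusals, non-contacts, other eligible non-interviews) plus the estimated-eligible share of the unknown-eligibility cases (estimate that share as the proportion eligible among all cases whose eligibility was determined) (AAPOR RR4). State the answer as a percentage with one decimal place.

36.7%

Refusal or break-off = 62 + 131 = 193
Never reached = 33 + 21 = 54
Undetermined eligibility = 169 + 52 = 221
Ineligible = 175 + 6 = 181
Num → 240 + 14 = 254
Known eligible → 240 + 14 + 193 + 54 + 27 = 528
e = 528 / (528 + 181) = 528 / 709 = 0.7447
Estimated eligible among unknowns → 0.7447 × 221 = 164.58
Base → 528 + 164.58 = 692.58
RR4 = 254 / 692.58 = 0.3667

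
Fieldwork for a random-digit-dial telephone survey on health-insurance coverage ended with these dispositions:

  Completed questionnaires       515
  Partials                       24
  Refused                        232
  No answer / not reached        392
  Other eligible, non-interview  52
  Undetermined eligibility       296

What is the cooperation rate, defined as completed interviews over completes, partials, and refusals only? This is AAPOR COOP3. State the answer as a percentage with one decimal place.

66.8%

Top → 515
Base → 515 + 24 + 232 = 771
COOP3 = 515 / 771 = 0.6680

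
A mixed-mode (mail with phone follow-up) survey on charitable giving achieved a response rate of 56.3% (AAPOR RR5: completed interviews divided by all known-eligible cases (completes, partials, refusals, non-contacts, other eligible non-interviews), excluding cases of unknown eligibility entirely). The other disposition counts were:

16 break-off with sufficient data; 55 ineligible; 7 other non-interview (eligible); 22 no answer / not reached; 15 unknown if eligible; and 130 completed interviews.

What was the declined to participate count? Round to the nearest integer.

RR5 = 130 / D = 0.563
D = 130 / 0.563 = 230.9
Other denominator terms total 175
declined to participate = 230.9 − 175 ≈ 56

56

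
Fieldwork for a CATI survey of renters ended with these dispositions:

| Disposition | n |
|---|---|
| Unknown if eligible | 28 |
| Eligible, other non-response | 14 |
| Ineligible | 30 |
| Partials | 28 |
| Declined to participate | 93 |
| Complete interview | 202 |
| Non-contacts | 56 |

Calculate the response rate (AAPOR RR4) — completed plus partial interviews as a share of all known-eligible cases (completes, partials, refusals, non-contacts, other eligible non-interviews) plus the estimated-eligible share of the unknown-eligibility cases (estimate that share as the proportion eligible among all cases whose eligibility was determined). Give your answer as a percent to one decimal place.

Num → 202 + 28 = 230
Known eligible → 202 + 28 + 93 + 56 + 14 = 393
e = 393 / (393 + 30) = 393 / 423 = 0.9291
e × U → 0.9291 × 28 = 26.01
Base → 393 + 26.01 = 419.01
RR4 = 230 / 419.01 = 0.5489

54.9%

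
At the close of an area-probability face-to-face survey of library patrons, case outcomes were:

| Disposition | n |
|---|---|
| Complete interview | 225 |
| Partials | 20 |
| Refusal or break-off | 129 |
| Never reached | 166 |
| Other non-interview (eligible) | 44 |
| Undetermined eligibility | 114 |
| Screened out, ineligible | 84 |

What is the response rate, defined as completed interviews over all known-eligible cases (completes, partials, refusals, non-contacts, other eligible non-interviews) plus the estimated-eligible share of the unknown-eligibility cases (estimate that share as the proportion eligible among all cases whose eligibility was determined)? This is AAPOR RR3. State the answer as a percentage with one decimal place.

32.9%

Numerator: 225
Determined eligible: 225 + 20 + 129 + 166 + 44 = 584
e = 584 / (584 + 84) = 584 / 668 = 0.8743
Estimated eligible among unknowns: 0.8743 × 114 = 99.67
Denom: 584 + 99.67 = 683.67
RR3 = 225 / 683.67 = 0.3291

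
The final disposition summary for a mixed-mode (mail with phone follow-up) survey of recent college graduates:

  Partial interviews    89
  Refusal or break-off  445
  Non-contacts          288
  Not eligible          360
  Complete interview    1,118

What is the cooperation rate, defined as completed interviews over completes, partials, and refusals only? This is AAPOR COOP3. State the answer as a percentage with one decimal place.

Num: 1118
Base: 1118 + 89 + 445 = 1652
COOP3 = 1118 / 1652 = 0.6768

67.7%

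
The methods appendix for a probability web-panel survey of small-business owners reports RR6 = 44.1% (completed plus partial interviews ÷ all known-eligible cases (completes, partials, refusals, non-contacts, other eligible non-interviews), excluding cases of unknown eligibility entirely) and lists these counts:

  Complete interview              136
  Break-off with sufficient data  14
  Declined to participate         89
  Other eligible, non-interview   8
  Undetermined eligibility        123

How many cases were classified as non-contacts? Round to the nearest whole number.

93

Numerator: 136 + 14 = 150
RR6 = 150 / D = 0.441
D = 150 / 0.441 = 340.1
Remaining denominator categories sum to 247
non-contacts = 340.1 − 247 ≈ 93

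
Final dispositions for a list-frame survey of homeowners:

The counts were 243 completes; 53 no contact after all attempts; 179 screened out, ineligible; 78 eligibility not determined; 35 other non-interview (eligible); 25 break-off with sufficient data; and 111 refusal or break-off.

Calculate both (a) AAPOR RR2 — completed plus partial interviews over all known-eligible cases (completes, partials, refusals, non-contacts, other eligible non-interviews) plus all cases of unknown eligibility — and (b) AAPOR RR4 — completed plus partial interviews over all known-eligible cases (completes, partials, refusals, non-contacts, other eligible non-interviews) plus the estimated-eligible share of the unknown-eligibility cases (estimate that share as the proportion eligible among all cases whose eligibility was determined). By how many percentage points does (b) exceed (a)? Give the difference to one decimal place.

2.0

Top = 243 + 25 = 268
Denom = 243 + 25 + 111 + 53 + 35 + 78 = 545
RR2 = 268 / 545 = 0.4917
Determined eligible = 243 + 25 + 111 + 53 + 35 = 467
e = 467 / (467 + 179) = 467 / 646 = 0.7229
e × U = 0.7229 × 78 = 56.39
Denom = 467 + 56.39 = 523.39
RR4 = 268 / 523.39 = 0.5120
Difference = 51.20 − 49.17 = 2.03 percentage points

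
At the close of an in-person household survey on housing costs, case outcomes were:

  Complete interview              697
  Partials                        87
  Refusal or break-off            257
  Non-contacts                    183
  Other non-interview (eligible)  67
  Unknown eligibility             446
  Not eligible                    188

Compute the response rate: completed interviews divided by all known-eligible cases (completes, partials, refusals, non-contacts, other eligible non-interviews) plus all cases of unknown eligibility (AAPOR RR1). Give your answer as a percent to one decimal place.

Num: 697
Denominator: 697 + 87 + 257 + 183 + 67 + 446 = 1737
RR1 = 697 / 1737 = 0.4013

40.1%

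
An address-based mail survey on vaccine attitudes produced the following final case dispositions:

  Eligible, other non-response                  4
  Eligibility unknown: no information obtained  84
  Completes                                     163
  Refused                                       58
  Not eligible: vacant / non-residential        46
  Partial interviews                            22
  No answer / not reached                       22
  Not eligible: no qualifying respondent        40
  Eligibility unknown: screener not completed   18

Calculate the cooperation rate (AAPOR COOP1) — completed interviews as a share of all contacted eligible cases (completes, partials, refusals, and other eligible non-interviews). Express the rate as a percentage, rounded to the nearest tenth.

Unknown if eligible = 18 + 84 = 102
Ineligible = 40 + 46 = 86
Num: 163
Base: 163 + 22 + 58 + 4 = 247
COOP1 = 163 / 247 = 0.6599

66.0%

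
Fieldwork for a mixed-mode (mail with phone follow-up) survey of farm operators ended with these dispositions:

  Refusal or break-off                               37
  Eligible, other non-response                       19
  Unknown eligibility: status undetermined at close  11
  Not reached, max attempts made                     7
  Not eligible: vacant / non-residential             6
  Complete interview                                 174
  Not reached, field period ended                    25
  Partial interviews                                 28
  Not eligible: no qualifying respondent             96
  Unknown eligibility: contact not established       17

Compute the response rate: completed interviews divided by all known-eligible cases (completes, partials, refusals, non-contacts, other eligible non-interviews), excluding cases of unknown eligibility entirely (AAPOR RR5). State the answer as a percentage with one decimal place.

60.0%

No answer / not reached = 25 + 7 = 32
Undetermined eligibility = 17 + 11 = 28
Not eligible = 96 + 6 = 102
Top: 174
Denom: 174 + 28 + 37 + 32 + 19 = 290
RR5 = 174 / 290 = 0.6000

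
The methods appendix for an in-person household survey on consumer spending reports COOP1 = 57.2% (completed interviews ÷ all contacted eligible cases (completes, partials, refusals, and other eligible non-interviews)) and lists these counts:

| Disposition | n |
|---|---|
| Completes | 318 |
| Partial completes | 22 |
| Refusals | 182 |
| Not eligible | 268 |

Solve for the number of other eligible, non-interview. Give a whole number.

COOP1 = 318 / D = 0.572
D = 318 / 0.572 = 555.9
Rest of base = 522
other eligible, non-interview = 555.9 − 522 ≈ 34

34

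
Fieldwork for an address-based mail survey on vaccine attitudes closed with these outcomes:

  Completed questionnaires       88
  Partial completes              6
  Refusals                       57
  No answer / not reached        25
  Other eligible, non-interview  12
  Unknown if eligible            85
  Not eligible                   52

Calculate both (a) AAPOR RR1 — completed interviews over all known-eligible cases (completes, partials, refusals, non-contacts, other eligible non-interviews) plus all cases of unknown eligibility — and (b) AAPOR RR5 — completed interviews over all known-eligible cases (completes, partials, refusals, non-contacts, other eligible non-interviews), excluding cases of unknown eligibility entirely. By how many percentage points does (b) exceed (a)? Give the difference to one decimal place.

14.6

Numerator = 88
Denominator = 88 + 6 + 57 + 25 + 12 + 85 = 273
RR1 = 88 / 273 = 0.3223
Denominator = 88 + 6 + 57 + 25 + 12 = 188
RR5 = 88 / 188 = 0.4681
Difference = 46.81 − 32.23 = 14.58 percentage points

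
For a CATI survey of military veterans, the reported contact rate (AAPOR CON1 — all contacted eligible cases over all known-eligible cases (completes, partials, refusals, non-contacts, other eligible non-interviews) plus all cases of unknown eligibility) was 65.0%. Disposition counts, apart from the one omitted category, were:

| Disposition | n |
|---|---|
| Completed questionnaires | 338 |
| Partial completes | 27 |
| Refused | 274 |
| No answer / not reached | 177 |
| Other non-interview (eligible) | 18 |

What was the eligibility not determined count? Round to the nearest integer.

177

Top → 338 + 27 + 274 + 18 = 657
CON1 = 657 / D = 0.650
D = 657 / 0.650 = 1010.8
Other denominator terms total 834
eligibility not determined = 1010.8 − 834 ≈ 177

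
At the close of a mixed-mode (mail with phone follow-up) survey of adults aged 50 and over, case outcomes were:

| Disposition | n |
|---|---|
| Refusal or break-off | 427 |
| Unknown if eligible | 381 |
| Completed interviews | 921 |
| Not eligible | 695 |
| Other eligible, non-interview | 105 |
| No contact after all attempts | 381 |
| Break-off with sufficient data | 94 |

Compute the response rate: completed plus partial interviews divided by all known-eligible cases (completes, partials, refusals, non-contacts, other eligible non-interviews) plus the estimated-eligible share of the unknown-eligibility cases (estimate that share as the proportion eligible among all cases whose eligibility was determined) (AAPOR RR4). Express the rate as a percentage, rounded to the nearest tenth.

46.0%

Num: 921 + 94 = 1015
Known eligible: 921 + 94 + 427 + 381 + 105 = 1928
e = 1928 / (1928 + 695) = 1928 / 2623 = 0.7350
e × U: 0.7350 × 381 = 280.03
Denom: 1928 + 280.03 = 2208.03
RR4 = 1015 / 2208.03 = 0.4597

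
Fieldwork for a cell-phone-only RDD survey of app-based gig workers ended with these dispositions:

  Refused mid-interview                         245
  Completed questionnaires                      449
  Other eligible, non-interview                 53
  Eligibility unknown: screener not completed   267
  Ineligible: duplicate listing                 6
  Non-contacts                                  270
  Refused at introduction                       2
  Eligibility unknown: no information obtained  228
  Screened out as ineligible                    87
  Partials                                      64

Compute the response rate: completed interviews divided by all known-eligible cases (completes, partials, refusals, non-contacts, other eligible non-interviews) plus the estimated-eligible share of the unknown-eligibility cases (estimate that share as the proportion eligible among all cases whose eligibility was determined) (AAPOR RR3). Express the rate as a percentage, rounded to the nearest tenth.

29.2%

Declined to participate = 2 + 245 = 247
Undetermined eligibility = 267 + 228 = 495
Screened out, ineligible = 87 + 6 = 93
Num → 449
Known eligible → 449 + 64 + 247 + 270 + 53 = 1083
e = 1083 / (1083 + 93) = 1083 / 1176 = 0.9209
e × U → 0.9209 × 495 = 455.85
Denom → 1083 + 455.85 = 1538.85
RR3 = 449 / 1538.85 = 0.2918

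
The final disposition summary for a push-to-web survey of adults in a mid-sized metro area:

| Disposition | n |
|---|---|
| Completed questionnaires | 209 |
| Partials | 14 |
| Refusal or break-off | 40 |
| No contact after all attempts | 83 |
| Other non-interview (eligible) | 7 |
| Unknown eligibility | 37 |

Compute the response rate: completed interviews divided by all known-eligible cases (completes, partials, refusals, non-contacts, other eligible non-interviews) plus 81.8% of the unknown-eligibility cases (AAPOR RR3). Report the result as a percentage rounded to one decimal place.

54.5%

Num: 209
Eligible (known): 209 + 14 + 40 + 83 + 7 = 353
e × U: 0.8180 × 37 = 30.27
Denom: 353 + 30.27 = 383.27
RR3 = 209 / 383.27 = 0.5453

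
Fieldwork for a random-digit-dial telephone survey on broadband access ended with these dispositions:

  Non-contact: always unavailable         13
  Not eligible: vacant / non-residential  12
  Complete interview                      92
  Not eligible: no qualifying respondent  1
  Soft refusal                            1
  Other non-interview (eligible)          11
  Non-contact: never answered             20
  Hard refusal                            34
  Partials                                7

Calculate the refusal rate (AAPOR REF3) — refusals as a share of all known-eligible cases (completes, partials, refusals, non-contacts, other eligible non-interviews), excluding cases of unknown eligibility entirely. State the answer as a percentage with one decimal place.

Declined to participate = 34 + 1 = 35
Non-contacts = 20 + 13 = 33
Not eligible = 1 + 12 = 13
Num → 35
Base → 92 + 7 + 35 + 33 + 11 = 178
REF3 = 35 / 178 = 0.1966

19.7%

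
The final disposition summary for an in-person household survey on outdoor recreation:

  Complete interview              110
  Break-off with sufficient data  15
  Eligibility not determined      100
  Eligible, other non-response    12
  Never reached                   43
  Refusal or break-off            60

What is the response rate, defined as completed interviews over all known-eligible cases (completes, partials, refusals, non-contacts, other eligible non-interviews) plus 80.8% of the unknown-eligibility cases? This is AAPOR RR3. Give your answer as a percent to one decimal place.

Num: 110
Known eligible: 110 + 15 + 60 + 43 + 12 = 240
Estimated eligible among unknowns: 0.8080 × 100 = 80.80
Base: 240 + 80.80 = 320.80
RR3 = 110 / 320.80 = 0.3429

34.3%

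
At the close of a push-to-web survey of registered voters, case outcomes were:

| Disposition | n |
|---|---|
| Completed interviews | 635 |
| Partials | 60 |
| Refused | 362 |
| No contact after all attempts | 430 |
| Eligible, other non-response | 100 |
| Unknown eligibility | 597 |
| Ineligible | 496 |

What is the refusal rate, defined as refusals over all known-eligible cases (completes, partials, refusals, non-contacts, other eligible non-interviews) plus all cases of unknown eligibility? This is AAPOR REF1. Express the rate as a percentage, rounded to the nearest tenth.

16.6%

Num: 362
Denom: 635 + 60 + 362 + 430 + 100 + 597 = 2184
REF1 = 362 / 2184 = 0.1658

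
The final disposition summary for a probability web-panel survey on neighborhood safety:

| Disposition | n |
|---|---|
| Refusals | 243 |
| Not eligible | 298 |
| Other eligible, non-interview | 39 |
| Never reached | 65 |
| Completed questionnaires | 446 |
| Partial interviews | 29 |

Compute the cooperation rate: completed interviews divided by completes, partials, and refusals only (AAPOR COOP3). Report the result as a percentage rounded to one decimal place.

Numerator: 446
Base: 446 + 29 + 243 = 718
COOP3 = 446 / 718 = 0.6212

62.1%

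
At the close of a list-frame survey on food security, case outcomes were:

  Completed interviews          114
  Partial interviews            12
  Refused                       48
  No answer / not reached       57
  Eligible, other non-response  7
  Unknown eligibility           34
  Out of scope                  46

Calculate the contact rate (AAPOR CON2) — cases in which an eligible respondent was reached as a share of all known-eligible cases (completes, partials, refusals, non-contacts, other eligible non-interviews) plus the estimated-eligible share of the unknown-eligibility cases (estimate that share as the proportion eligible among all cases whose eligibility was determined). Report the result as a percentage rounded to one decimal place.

67.9%

Top → 114 + 12 + 48 + 7 = 181
Known eligible → 114 + 12 + 48 + 57 + 7 = 238
e = 238 / (238 + 46) = 238 / 284 = 0.8380
e × U → 0.8380 × 34 = 28.49
Denominator → 238 + 28.49 = 266.49
CON2 = 181 / 266.49 = 0.6792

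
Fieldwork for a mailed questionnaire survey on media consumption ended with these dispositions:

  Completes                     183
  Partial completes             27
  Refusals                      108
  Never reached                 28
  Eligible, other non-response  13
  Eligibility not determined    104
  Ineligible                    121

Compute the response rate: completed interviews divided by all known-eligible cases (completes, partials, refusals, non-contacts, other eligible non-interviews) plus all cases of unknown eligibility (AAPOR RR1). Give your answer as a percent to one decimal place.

39.5%

Numerator: 183
Denominator: 183 + 27 + 108 + 28 + 13 + 104 = 463
RR1 = 183 / 463 = 0.3952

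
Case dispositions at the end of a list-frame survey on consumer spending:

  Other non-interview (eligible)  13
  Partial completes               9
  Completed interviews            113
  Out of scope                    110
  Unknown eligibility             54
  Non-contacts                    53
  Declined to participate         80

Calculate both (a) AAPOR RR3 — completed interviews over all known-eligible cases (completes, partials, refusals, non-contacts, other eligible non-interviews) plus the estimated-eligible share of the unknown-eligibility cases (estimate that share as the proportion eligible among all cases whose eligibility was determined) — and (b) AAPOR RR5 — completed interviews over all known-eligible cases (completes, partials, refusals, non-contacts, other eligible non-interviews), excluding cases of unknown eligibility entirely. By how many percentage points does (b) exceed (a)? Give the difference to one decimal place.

5.3

Num = 113
Known eligible = 113 + 9 + 80 + 53 + 13 = 268
e = 268 / (268 + 110) = 268 / 378 = 0.7090
Eligible share of unknowns = 0.7090 × 54 = 38.29
Denominator = 268 + 38.29 = 306.29
RR3 = 113 / 306.29 = 0.3689
Denominator = 113 + 9 + 80 + 53 + 13 = 268
RR5 = 113 / 268 = 0.4216
Difference = 42.16 − 36.89 = 5.27 percentage points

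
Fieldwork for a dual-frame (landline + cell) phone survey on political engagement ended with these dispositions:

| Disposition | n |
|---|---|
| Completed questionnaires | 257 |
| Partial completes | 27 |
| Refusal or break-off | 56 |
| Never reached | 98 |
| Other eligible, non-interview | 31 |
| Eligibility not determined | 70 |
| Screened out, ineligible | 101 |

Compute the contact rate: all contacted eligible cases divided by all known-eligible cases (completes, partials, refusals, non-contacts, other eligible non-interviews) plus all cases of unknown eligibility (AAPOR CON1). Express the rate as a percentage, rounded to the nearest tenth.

Num = 257 + 27 + 56 + 31 = 371
Denominator = 257 + 27 + 56 + 98 + 31 + 70 = 539
CON1 = 371 / 539 = 0.6883

68.8%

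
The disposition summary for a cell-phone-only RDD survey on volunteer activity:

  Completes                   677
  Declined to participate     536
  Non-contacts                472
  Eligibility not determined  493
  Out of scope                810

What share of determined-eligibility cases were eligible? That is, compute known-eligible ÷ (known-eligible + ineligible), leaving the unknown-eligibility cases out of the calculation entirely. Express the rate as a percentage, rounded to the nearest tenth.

67.5%

Eligible (known) → 677 + 536 + 472 = 1685
e = 1685 / (1685 + 810) = 1685 / 2495 = 0.6754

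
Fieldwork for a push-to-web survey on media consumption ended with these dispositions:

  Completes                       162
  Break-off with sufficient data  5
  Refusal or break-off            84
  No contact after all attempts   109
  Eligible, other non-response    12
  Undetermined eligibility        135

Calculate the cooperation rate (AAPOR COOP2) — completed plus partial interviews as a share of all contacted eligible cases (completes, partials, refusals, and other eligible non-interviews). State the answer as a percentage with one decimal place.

63.5%

Numerator: 162 + 5 = 167
Base: 162 + 5 + 84 + 12 = 263
COOP2 = 167 / 263 = 0.6350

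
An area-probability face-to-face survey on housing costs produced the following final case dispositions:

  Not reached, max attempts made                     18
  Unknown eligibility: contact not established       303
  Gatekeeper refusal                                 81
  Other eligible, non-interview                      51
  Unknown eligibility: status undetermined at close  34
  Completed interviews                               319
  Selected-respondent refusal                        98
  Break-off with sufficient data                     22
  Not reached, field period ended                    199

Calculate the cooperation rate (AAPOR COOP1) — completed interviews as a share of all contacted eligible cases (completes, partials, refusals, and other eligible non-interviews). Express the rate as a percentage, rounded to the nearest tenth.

Refusals = 81 + 98 = 179
No contact after all attempts = 199 + 18 = 217
Eligibility not determined = 303 + 34 = 337
Top: 319
Base: 319 + 22 + 179 + 51 = 571
COOP1 = 319 / 571 = 0.5587

55.9%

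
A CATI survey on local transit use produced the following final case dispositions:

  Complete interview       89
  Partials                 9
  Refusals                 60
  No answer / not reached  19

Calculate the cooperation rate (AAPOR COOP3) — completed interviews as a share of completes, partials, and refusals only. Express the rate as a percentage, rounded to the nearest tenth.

Top → 89
Denominator → 89 + 9 + 60 = 158
COOP3 = 89 / 158 = 0.5633

56.3%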